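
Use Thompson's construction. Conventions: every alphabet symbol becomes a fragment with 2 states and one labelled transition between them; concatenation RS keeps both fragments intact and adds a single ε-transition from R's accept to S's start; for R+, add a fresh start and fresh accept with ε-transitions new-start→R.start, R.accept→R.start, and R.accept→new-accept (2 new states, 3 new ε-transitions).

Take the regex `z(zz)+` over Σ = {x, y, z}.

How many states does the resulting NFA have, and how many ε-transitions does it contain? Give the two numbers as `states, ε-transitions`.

Bottom-up over the parse tree:
Each of the 3 symbol leaves contributes 2 states and 0 ε-transitions.
  zz → 4 states, 1 ε-transition
  (zz)+ → 6 states, 4 ε-transitions
  z(zz)+ → 8 states, 5 ε-transitions

8, 5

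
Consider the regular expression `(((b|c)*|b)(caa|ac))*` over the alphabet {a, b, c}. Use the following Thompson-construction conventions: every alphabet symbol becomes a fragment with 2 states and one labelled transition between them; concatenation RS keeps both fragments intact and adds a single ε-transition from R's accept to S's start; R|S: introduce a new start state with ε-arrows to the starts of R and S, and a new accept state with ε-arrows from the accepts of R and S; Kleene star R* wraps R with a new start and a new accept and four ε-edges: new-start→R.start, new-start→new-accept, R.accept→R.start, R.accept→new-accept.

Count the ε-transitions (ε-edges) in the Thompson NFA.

Recursing over subexpressions:
Each of the 8 symbol leaves contributes 0 ε-transitions.
  b|c — 4 ε-transitions
  (b|c)* — 8 ε-transitions
  (b|c)*|b — 12 ε-transitions
  caa — 2 ε-transitions
  ac — 1 ε-transition
  caa|ac — 7 ε-transitions
  ((b|c)*|b)(caa|ac) — 20 ε-transitions
  (((b|c)*|b)(caa|ac))* — 24 ε-transitions

24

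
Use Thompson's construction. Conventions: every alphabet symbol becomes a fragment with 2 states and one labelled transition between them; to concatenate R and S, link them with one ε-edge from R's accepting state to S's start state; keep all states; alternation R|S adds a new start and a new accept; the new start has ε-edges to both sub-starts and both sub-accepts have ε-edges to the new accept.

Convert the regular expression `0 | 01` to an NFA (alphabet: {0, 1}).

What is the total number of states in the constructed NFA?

Building bottom-up:
Each of the 3 symbol leaves contributes a 2-state fragment.
  01 = 4 states
  0 | 01 = 8 states

8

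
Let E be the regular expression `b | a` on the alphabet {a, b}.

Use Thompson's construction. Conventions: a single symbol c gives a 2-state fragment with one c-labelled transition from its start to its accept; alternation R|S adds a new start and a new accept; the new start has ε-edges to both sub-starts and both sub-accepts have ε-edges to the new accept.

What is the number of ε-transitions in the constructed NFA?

4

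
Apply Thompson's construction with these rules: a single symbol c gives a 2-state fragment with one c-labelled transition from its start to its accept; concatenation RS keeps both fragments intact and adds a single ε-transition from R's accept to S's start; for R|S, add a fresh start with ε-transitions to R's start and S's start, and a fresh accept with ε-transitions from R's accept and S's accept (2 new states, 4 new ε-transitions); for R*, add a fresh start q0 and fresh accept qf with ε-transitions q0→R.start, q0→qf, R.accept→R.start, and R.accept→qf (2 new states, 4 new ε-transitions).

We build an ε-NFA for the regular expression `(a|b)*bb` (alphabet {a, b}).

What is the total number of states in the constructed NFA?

Bottom-up over the parse tree:
Each of the 4 symbol leaves contributes a 2-state fragment.
  a|b — 6 states
  (a|b)* — 8 states
  (a|b)*bb — 12 states

12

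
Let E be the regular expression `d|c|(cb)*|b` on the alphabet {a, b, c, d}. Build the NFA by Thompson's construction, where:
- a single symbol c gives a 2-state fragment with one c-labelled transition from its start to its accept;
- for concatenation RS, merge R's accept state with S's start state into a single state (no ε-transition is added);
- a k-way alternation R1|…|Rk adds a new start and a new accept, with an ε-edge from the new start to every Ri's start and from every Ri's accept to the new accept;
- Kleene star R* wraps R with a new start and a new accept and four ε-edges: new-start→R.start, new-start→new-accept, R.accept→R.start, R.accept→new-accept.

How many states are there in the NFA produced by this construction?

13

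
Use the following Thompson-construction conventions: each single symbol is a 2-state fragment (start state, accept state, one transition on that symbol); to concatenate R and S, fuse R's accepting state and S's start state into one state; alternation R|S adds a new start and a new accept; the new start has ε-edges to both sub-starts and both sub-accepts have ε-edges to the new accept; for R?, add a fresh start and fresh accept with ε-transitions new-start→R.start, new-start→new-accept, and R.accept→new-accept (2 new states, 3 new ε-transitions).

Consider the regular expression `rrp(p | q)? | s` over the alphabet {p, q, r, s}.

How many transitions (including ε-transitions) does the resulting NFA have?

Recursing over subexpressions:
Each of the 6 symbol leaves contributes 1 transition (1 symbol, 0 ε).
  p | q = 6 transitions (2 symbol, 4 ε)
  (p | q)? = 9 transitions (2 symbol, 7 ε)
  rrp(p | q)? = 12 transitions (5 symbol, 7 ε)
  rrp(p | q)? | s = 17 transitions (6 symbol, 11 ε)

17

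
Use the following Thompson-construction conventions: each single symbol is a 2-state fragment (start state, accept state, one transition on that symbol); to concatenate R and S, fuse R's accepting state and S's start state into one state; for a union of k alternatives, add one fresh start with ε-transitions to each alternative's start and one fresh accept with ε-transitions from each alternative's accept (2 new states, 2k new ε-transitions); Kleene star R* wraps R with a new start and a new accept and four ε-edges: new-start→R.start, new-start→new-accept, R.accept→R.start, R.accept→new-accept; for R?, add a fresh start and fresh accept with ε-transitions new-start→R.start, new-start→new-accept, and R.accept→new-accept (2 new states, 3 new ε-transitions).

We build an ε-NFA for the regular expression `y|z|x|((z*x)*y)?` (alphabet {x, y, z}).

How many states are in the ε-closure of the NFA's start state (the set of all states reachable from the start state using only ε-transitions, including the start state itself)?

12

Let C(F) = |ε-closure(F.start)| within fragment F, and note whether F accepts ε. Symbol fragments have C = 1 and do not accept ε. Then:
  z* → the star's fresh start ε-reaches both the body's start and the fresh accept: |closure| = 2 + 1 = 3
  z*x → |closure| = 3 + (1−1) = 3 (closure spills across the concat boundary because the left factor accepts ε)
  (z*x)* → the star's fresh start ε-reaches both the body's start and the fresh accept: |closure| = 2 + 3 = 5
  (z*x)*y → the left operand accepts ε, so the closure extends into the next operand (the shared merged state is already counted); |closure| = 5 + (1−1) = 5
  ((z*x)*y)? → new start has ε-edges to the inner start and to the new accept, so |closure| = 2 + 5 = 7
  y|z|x|((z*x)*y)? → |closure| = 1 (new start) + (1 + 1 + 1 + 7) + 1 (new accept, since some branch ε-reaches its own accept) = 12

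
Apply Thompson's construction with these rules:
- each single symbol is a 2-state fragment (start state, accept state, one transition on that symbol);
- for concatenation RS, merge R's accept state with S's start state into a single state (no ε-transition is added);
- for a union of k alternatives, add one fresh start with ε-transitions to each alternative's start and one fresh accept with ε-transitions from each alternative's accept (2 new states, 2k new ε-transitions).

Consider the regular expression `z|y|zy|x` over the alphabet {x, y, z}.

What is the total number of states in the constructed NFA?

Per subexpression:
Each of the 5 symbol leaves contributes a 2-state fragment.
  zy : 3 states
  z|y|zy|x : 11 states

11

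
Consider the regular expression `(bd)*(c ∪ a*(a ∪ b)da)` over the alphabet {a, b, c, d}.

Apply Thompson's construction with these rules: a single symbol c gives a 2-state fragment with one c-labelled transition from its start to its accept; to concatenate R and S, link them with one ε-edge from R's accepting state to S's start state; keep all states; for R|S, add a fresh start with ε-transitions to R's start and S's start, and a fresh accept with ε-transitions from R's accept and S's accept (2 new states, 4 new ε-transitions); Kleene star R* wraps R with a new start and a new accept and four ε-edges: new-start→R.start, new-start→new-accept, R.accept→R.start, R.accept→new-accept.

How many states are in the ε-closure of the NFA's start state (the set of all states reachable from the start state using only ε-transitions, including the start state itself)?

11

Let C(F) = |ε-closure(F.start)| within fragment F, and note whether F accepts ε. Symbol fragments have C = 1 and do not accept ε. Then:
  bd : |ε-closure| equals the left operand's closure size = 1 (its accept is not ε-reachable, so the closure stops there)
  (bd)* : the star's fresh start ε-reaches both the body's start and the fresh accept: |ε-closure| = 2 + 1 = 3
  a* : |ε-closure| = 1 (new start) + 1 (body) + 1 (new accept) = 3
  a ∪ b : |ε-closure| = 1 + 1 + 1 = 3 (the new accept is not ε-reachable since no branch accepts ε)
  a*(a ∪ b)da : |ε-closure| = 3 + 3 = 6 (closure spills across the concat boundary because the left factor accepts ε)
  c ∪ a*(a ∪ b)da : new start ε-reaches every alternative's start; none of them accept ε, so the new accept is not reached: |ε-closure| = 1 + 1 + 6 = 8
  (bd)*(c ∪ a*(a ∪ b)da) : the left operand accepts ε, so the closure extends into the next operand (via the concat ε-link); |ε-closure| = 3 + 8 = 11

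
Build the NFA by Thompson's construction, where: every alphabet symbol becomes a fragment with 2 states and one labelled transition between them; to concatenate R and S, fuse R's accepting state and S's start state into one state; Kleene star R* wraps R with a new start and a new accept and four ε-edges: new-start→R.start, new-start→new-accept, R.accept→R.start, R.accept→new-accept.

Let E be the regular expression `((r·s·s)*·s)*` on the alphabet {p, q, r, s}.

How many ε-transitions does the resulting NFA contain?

By structural recursion:
Each of the 4 symbol leaves contributes 0 ε-transitions.
  r·s·s → 0 ε-transitions
  (r·s·s)* → 4 ε-transitions
  (r·s·s)*·s → 4 ε-transitions
  ((r·s·s)*·s)* → 8 ε-transitions

8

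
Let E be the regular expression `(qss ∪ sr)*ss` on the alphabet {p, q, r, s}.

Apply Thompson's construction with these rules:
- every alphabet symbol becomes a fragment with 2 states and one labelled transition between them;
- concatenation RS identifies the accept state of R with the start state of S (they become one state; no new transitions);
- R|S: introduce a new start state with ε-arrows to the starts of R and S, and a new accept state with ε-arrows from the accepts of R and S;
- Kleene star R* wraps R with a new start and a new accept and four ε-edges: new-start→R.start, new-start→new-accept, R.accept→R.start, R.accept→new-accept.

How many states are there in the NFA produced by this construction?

13

Recursing over subexpressions:
Each of the 7 symbol leaves contributes a 2-state fragment.
  qss = 4 states
  sr = 3 states
  qss ∪ sr = 9 states
  (qss ∪ sr)* = 11 states
  (qss ∪ sr)*ss = 13 states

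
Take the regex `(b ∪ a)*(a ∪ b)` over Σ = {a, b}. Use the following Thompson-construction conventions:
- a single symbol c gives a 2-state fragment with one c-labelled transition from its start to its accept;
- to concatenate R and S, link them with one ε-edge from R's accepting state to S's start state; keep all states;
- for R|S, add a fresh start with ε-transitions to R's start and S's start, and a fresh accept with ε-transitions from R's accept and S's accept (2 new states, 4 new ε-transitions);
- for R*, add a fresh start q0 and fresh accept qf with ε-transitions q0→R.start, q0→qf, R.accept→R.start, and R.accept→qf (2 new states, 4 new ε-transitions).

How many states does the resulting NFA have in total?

14

By structural recursion:
Each of the 4 symbol leaves contributes a 2-state fragment.
  b ∪ a — 6 states
  (b ∪ a)* — 8 states
  a ∪ b — 6 states
  (b ∪ a)*(a ∪ b) — 14 states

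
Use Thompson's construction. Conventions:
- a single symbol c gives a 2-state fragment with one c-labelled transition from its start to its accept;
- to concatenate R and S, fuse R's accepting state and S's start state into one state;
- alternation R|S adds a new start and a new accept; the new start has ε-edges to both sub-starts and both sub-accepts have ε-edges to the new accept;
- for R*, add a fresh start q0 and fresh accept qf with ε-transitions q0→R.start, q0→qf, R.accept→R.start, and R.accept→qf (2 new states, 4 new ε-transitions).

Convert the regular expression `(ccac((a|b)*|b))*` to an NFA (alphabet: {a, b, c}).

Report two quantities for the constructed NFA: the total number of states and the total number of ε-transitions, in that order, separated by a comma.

18, 16

Bottom-up over the parse tree:
Each of the 7 symbol leaves contributes 2 states and 0 ε-transitions.
  a|b → 6 states, 4 ε-transitions
  (a|b)* → 8 states, 8 ε-transitions
  (a|b)*|b → 12 states, 12 ε-transitions
  ccac((a|b)*|b) → 16 states, 12 ε-transitions
  (ccac((a|b)*|b))* → 18 states, 16 ε-transitions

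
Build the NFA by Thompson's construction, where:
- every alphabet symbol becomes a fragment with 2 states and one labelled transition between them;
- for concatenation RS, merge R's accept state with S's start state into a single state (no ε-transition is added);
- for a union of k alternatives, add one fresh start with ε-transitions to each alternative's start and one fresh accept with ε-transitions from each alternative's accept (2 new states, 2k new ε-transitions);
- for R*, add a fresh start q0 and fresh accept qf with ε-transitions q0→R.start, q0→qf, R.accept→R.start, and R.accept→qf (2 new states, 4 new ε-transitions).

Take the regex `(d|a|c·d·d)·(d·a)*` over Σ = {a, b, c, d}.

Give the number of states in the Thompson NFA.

Bottom-up over the parse tree:
Each of the 7 symbol leaves contributes a 2-state fragment.
  c·d·d → 4 states
  d|a|c·d·d → 10 states
  d·a → 3 states
  (d·a)* → 5 states
  (d|a|c·d·d)·(d·a)* → 14 states

14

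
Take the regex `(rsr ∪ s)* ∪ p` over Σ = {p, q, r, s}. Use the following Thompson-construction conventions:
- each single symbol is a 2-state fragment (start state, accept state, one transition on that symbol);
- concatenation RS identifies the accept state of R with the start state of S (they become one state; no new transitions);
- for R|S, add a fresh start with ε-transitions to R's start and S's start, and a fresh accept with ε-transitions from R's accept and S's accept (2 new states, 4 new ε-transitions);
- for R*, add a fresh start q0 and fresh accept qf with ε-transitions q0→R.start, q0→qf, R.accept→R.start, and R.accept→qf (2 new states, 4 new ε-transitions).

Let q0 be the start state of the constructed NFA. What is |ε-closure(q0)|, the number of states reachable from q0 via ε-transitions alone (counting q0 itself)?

Let C(F) = |ε-closure(F.start)| within fragment F, and note whether F accepts ε. Symbol fragments have C = 1 and do not accept ε. Then:
  rsr → same as the first factor's closure: |ε-closure| = 1
  rsr ∪ s → |ε-closure| = 1 + 1 + 1 = 3 (the new accept is not ε-reachable since no branch accepts ε)
  (rsr ∪ s)* → |ε-closure| = 1 (new start) + 3 (body) + 1 (new accept) = 5
  (rsr ∪ s)* ∪ p → new start ε-reaches every alternative's start; at least one alternative accepts ε, so the union's new accept is reached too: |ε-closure| = 1 + 5 + 1 + 1 = 8

8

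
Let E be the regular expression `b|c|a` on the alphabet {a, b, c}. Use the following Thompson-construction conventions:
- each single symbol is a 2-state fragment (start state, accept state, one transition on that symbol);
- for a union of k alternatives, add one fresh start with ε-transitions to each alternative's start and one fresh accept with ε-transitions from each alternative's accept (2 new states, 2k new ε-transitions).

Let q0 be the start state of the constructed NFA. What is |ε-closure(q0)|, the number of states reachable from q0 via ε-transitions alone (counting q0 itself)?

4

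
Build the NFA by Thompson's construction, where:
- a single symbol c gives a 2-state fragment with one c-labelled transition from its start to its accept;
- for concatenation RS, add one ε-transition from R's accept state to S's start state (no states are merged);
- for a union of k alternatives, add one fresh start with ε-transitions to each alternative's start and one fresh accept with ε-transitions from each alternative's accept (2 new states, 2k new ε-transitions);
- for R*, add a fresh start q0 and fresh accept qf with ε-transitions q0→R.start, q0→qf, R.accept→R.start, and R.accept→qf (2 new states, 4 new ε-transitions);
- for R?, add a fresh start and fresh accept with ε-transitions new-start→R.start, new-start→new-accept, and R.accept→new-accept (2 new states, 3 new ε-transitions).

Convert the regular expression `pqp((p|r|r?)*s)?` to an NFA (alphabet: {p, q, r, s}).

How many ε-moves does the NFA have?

20

Per subexpression:
Each of the 7 symbol leaves contributes 0 ε-transitions.
  r? — 3 ε-transitions
  p|r|r? — 9 ε-transitions
  (p|r|r?)* — 13 ε-transitions
  (p|r|r?)*s — 14 ε-transitions
  ((p|r|r?)*s)? — 17 ε-transitions
  pqp((p|r|r?)*s)? — 20 ε-transitions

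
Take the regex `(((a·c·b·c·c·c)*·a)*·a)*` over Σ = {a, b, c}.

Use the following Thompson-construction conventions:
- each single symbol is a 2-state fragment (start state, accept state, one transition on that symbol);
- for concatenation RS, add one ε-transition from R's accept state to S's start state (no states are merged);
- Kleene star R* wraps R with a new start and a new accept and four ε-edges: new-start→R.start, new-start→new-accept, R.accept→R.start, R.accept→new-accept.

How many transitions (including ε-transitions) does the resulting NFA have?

27

Building bottom-up:
Each of the 8 symbol leaves contributes 1 transition (1 symbol, 0 ε).
  a·c·b·c·c·c = 11 transitions (6 symbol, 5 ε)
  (a·c·b·c·c·c)* = 15 transitions (6 symbol, 9 ε)
  (a·c·b·c·c·c)*·a = 17 transitions (7 symbol, 10 ε)
  ((a·c·b·c·c·c)*·a)* = 21 transitions (7 symbol, 14 ε)
  ((a·c·b·c·c·c)*·a)*·a = 23 transitions (8 symbol, 15 ε)
  (((a·c·b·c·c·c)*·a)*·a)* = 27 transitions (8 symbol, 19 ε)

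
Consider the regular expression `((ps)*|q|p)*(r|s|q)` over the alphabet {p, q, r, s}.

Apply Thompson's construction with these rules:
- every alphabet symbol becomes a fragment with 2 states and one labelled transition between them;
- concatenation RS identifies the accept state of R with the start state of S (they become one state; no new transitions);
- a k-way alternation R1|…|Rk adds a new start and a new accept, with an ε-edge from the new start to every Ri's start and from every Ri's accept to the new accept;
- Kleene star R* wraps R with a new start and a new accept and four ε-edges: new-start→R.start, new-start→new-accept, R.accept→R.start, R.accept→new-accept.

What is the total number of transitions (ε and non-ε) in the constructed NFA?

27

Recursing over subexpressions:
Each of the 7 symbol leaves contributes 1 transition (1 symbol, 0 ε).
  ps = 2 transitions (2 symbol, 0 ε)
  (ps)* = 6 transitions (2 symbol, 4 ε)
  (ps)*|q|p = 14 transitions (4 symbol, 10 ε)
  ((ps)*|q|p)* = 18 transitions (4 symbol, 14 ε)
  r|s|q = 9 transitions (3 symbol, 6 ε)
  ((ps)*|q|p)*(r|s|q) = 27 transitions (7 symbol, 20 ε)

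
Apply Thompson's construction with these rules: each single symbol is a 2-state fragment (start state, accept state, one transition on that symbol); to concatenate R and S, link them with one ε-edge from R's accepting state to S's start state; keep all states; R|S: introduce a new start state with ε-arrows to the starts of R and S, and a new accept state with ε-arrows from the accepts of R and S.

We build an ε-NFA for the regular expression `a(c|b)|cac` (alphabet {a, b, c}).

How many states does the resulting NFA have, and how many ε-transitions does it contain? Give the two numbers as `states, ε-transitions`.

16, 11

Building bottom-up:
Each of the 6 symbol leaves contributes 2 states and 0 ε-transitions.
  c|b = 6 states, 4 ε-transitions
  a(c|b) = 8 states, 5 ε-transitions
  cac = 6 states, 2 ε-transitions
  a(c|b)|cac = 16 states, 11 ε-transitions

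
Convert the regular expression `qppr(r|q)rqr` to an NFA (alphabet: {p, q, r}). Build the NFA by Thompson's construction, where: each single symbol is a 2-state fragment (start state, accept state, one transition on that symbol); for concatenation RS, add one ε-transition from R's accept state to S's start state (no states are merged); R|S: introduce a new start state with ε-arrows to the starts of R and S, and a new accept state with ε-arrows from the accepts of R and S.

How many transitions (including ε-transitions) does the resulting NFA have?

Recursing over subexpressions:
Each of the 9 symbol leaves contributes 1 transition (1 symbol, 0 ε).
  r|q : 6 transitions (2 symbol, 4 ε)
  qppr(r|q)rqr : 20 transitions (9 symbol, 11 ε)

20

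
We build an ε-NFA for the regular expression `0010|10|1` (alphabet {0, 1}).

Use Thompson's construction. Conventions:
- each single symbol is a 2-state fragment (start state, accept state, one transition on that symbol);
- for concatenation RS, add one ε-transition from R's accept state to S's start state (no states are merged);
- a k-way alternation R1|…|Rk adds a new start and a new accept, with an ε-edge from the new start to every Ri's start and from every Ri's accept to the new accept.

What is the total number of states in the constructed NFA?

Per subexpression:
Each of the 7 symbol leaves contributes a 2-state fragment.
  0010 → 8 states
  10 → 4 states
  0010|10|1 → 16 states

16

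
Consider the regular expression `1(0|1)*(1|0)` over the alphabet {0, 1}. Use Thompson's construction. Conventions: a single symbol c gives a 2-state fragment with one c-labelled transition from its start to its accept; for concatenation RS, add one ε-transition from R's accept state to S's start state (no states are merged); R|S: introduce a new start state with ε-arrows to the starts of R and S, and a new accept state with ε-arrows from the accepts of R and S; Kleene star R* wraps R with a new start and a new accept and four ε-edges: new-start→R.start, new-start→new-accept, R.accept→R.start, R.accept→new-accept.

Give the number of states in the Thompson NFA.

16

Per subexpression:
Each of the 5 symbol leaves contributes a 2-state fragment.
  0|1 : 6 states
  (0|1)* : 8 states
  1|0 : 6 states
  1(0|1)*(1|0) : 16 states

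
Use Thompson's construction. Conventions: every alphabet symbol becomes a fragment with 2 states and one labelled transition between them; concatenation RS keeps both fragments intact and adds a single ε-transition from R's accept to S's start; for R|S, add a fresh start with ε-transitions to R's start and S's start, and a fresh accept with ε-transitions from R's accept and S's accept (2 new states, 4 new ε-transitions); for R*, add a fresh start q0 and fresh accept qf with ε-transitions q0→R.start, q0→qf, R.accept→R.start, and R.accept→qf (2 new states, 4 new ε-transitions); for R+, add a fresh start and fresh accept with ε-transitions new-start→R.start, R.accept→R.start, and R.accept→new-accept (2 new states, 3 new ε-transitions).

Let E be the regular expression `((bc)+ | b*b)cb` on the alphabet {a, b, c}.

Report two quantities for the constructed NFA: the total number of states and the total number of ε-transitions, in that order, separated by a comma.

18, 15

Bottom-up over the parse tree:
Each of the 6 symbol leaves contributes 2 states and 0 ε-transitions.
  bc → 4 states, 1 ε-transition
  (bc)+ → 6 states, 4 ε-transitions
  b* → 4 states, 4 ε-transitions
  b*b → 6 states, 5 ε-transitions
  (bc)+ | b*b → 14 states, 13 ε-transitions
  ((bc)+ | b*b)cb → 18 states, 15 ε-transitions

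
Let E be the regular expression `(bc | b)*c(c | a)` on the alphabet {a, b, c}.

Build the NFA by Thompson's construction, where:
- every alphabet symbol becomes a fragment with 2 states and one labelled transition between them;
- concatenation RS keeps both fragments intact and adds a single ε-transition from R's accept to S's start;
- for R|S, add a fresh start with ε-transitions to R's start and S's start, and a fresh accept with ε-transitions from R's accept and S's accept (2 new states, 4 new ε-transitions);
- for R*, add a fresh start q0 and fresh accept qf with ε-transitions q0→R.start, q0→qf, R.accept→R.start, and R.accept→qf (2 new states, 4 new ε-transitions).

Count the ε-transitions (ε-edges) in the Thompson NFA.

15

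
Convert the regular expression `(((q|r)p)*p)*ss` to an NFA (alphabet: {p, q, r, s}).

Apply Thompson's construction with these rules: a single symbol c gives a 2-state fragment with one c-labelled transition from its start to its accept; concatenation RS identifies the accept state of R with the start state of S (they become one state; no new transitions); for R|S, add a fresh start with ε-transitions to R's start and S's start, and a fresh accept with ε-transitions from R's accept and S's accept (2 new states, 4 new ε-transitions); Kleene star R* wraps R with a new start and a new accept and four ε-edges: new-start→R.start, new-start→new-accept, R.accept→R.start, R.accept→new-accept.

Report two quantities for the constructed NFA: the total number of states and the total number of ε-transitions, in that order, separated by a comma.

14, 12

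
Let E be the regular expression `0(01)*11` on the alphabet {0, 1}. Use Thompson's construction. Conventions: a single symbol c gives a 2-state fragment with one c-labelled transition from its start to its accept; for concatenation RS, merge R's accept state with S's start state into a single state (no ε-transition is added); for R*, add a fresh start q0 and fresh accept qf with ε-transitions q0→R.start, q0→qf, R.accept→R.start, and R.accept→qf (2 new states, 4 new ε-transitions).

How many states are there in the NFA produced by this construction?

Per subexpression:
Each of the 5 symbol leaves contributes a 2-state fragment.
  01 = 3 states
  (01)* = 5 states
  0(01)*11 = 8 states

8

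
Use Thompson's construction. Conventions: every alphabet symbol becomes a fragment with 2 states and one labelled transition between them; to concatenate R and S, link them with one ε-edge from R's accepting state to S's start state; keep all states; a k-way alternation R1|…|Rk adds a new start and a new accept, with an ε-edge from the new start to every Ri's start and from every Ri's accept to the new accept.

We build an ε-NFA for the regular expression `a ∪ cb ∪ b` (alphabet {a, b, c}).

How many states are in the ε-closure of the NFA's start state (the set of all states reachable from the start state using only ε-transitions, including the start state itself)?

Let C(F) = |ε-closure(F.start)| within fragment F, and note whether F accepts ε. Symbol fragments have C = 1 and do not accept ε. Then:
  cb → same as the first factor's closure: |ε-closure| = 1
  a ∪ cb ∪ b → |ε-closure| = 1 + 1 + 1 + 1 = 4 (the new accept is not ε-reachable since no branch accepts ε)

4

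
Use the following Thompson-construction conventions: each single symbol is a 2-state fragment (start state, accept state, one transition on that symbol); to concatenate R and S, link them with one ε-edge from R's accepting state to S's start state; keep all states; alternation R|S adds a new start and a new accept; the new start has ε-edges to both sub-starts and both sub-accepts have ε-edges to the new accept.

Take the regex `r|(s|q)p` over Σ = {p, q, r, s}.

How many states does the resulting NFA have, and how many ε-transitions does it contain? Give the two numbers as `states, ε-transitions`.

12, 9

Recursing over subexpressions:
Each of the 4 symbol leaves contributes 2 states and 0 ε-transitions.
  s|q — 6 states, 4 ε-transitions
  (s|q)p — 8 states, 5 ε-transitions
  r|(s|q)p — 12 states, 9 ε-transitions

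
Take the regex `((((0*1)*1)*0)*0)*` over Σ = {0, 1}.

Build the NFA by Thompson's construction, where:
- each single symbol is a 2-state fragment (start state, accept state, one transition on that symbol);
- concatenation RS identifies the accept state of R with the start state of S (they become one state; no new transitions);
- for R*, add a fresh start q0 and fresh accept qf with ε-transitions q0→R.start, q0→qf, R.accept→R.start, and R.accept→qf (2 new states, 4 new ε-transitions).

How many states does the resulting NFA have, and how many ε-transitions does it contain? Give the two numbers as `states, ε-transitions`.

16, 20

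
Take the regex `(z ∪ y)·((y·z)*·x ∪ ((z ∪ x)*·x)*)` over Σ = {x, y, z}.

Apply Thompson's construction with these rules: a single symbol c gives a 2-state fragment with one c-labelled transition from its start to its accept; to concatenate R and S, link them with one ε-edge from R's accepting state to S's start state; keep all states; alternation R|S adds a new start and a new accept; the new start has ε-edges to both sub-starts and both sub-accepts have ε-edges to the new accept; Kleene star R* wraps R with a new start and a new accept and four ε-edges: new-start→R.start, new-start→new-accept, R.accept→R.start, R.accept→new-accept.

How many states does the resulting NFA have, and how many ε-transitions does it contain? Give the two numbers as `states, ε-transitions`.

28, 28

Bottom-up over the parse tree:
Each of the 8 symbol leaves contributes 2 states and 0 ε-transitions.
  z ∪ y → 6 states, 4 ε-transitions
  y·z → 4 states, 1 ε-transition
  (y·z)* → 6 states, 5 ε-transitions
  (y·z)*·x → 8 states, 6 ε-transitions
  z ∪ x → 6 states, 4 ε-transitions
  (z ∪ x)* → 8 states, 8 ε-transitions
  (z ∪ x)*·x → 10 states, 9 ε-transitions
  ((z ∪ x)*·x)* → 12 states, 13 ε-transitions
  (y·z)*·x ∪ ((z ∪ x)*·x)* → 22 states, 23 ε-transitions
  (z ∪ y)·((y·z)*·x ∪ ((z ∪ x)*·x)*) → 28 states, 28 ε-transitions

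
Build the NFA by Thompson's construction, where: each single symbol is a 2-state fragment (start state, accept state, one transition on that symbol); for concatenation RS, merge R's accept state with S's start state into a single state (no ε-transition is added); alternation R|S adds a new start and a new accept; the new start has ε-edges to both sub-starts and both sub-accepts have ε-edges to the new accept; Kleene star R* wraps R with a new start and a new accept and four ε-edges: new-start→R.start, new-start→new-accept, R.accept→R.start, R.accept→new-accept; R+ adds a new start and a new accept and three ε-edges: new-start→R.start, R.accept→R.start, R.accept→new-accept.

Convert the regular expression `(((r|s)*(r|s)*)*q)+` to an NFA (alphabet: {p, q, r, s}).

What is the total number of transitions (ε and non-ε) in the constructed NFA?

28

Bottom-up over the parse tree:
Each of the 5 symbol leaves contributes 1 transition (1 symbol, 0 ε).
  r|s : 6 transitions (2 symbol, 4 ε)
  (r|s)* : 10 transitions (2 symbol, 8 ε)
  r|s : 6 transitions (2 symbol, 4 ε)
  (r|s)* : 10 transitions (2 symbol, 8 ε)
  (r|s)*(r|s)* : 20 transitions (4 symbol, 16 ε)
  ((r|s)*(r|s)*)* : 24 transitions (4 symbol, 20 ε)
  ((r|s)*(r|s)*)*q : 25 transitions (5 symbol, 20 ε)
  (((r|s)*(r|s)*)*q)+ : 28 transitions (5 symbol, 23 ε)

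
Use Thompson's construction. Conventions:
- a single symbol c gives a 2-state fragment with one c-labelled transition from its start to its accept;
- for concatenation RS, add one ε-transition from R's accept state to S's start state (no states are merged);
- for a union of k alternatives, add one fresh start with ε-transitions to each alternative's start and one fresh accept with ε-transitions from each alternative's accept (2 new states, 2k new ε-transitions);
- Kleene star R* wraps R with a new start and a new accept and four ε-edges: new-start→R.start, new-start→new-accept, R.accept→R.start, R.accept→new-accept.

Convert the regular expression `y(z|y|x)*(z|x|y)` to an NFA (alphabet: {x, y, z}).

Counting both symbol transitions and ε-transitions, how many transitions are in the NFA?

Bottom-up over the parse tree:
Each of the 7 symbol leaves contributes 1 transition (1 symbol, 0 ε).
  z|y|x : 9 transitions (3 symbol, 6 ε)
  (z|y|x)* : 13 transitions (3 symbol, 10 ε)
  z|x|y : 9 transitions (3 symbol, 6 ε)
  y(z|y|x)*(z|x|y) : 25 transitions (7 symbol, 18 ε)

25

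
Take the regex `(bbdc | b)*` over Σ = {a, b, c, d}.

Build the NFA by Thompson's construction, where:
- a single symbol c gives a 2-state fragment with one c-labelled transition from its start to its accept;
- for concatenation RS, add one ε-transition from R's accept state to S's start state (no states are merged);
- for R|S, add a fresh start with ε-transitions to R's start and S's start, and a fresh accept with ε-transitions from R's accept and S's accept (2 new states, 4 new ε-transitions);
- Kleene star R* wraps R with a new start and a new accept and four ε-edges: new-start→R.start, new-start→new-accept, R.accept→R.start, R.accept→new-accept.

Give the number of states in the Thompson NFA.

By structural recursion:
Each of the 5 symbol leaves contributes a 2-state fragment.
  bbdc = 8 states
  bbdc | b = 12 states
  (bbdc | b)* = 14 states

14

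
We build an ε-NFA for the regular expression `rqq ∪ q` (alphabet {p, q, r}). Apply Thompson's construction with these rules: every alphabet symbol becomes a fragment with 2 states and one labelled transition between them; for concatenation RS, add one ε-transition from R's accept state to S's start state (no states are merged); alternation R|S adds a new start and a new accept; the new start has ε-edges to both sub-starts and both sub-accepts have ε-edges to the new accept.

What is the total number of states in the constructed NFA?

10

Building bottom-up:
Each of the 4 symbol leaves contributes a 2-state fragment.
  rqq = 6 states
  rqq ∪ q = 10 states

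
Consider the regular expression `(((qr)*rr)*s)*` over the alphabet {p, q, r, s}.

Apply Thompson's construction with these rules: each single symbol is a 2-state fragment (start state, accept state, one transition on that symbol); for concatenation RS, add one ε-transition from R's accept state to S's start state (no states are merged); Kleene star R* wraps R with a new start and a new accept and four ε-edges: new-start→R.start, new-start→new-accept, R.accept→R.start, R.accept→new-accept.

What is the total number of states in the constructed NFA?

Recursing over subexpressions:
Each of the 5 symbol leaves contributes a 2-state fragment.
  qr — 4 states
  (qr)* — 6 states
  (qr)*rr — 10 states
  ((qr)*rr)* — 12 states
  ((qr)*rr)*s — 14 states
  (((qr)*rr)*s)* — 16 states

16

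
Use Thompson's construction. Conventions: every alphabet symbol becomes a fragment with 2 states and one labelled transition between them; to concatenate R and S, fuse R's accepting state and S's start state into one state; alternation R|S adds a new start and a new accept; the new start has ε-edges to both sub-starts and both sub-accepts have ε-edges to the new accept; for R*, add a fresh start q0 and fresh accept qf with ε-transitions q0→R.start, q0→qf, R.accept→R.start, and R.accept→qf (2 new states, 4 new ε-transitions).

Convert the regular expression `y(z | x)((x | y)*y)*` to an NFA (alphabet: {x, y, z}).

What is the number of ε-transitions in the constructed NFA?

16

By structural recursion:
Each of the 6 symbol leaves contributes 0 ε-transitions.
  z | x = 4 ε-transitions
  x | y = 4 ε-transitions
  (x | y)* = 8 ε-transitions
  (x | y)*y = 8 ε-transitions
  ((x | y)*y)* = 12 ε-transitions
  y(z | x)((x | y)*y)* = 16 ε-transitions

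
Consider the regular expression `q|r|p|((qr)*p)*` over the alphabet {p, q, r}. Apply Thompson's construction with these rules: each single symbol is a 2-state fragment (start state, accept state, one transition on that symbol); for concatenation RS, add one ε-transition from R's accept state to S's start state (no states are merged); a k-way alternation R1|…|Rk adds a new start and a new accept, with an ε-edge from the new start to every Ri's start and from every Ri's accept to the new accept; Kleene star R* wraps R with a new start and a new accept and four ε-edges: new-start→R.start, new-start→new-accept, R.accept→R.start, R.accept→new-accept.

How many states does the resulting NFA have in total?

Per subexpression:
Each of the 6 symbol leaves contributes a 2-state fragment.
  qr = 4 states
  (qr)* = 6 states
  (qr)*p = 8 states
  ((qr)*p)* = 10 states
  q|r|p|((qr)*p)* = 18 states

18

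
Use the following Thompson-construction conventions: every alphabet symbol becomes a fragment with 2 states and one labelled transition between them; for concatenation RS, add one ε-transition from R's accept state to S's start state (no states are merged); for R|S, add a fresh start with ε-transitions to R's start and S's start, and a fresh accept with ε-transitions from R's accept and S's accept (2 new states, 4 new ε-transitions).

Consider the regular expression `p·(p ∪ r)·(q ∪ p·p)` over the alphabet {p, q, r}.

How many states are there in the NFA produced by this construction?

16

Recursing over subexpressions:
Each of the 6 symbol leaves contributes a 2-state fragment.
  p ∪ r → 6 states
  p·p → 4 states
  q ∪ p·p → 8 states
  p·(p ∪ r)·(q ∪ p·p) → 16 states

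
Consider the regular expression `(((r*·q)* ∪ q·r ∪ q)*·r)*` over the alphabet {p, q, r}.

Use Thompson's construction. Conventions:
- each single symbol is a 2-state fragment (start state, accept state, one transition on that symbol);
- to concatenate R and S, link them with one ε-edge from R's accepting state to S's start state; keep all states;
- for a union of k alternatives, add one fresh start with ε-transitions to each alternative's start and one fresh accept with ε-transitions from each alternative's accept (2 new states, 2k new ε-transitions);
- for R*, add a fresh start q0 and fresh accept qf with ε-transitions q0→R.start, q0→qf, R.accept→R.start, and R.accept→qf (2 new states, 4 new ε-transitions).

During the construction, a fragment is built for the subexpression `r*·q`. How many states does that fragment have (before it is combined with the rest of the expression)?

6

Fragment for `r*·q`:
Each of the 2 symbol leaves contributes a 2-state fragment.
  r* = 4 states
  r*·q = 6 states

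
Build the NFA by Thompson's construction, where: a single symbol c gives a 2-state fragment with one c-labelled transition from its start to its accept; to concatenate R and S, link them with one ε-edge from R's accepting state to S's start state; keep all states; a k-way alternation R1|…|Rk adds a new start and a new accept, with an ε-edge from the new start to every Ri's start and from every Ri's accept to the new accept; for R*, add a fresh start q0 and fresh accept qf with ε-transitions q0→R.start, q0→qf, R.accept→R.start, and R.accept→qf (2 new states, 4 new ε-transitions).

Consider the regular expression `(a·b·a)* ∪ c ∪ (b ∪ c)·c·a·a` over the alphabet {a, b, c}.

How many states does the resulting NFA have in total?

24

Building bottom-up:
Each of the 9 symbol leaves contributes a 2-state fragment.
  a·b·a → 6 states
  (a·b·a)* → 8 states
  b ∪ c → 6 states
  (b ∪ c)·c·a·a → 12 states
  (a·b·a)* ∪ c ∪ (b ∪ c)·c·a·a → 24 states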